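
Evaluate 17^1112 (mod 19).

6

Square-and-reduce mod 19: 17^1≡17, 17^2≡4, 17^4≡16, 17^8≡9, 17^16≡5, 17^32≡6, 17^64≡17, 17^128≡4, 17^256≡16, 17^512≡9, 17^1024≡5.
Since 1112 = 8 + 16 + 64 + 1024 in binary, 17^1112 ≡ 9·5·17·5 ≡ 6 (mod 19).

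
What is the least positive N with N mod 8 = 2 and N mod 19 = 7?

Since 19·3 ≡ 1 (mod 8), take x = 7 + 19·((2−7)·3 mod 8) = 7 + 19·1 = 26.
Check: 26 mod 8 = 2, 26 mod 19 = 7.

26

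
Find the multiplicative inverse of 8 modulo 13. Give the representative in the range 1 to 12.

5

13 = 1·8 + 5
8 = 1·5 + 3
5 = 1·3 + 2
3 = 1·2 + 1
2 = 2·1 + 0
Back-substituting gives 8·5 ≡ 1 (mod 13).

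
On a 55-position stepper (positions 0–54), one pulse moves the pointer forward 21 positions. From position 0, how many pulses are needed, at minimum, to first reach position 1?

21

55 = 2·21 + 13
21 = 1·13 + 8
13 = 1·8 + 5
8 = 1·5 + 3
5 = 1·3 + 2
3 = 1·2 + 1
2 = 2·1 + 0
Back-substituting gives 21·21 ≡ 1 (mod 55).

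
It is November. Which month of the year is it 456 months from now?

November

456 mod 12 = 0 (since 38·12 = 456).
November + 0 months → November.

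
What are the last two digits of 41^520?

01

By repeated squaring mod 100: 41^1≡41, 41^2≡81, 41^4≡61, 41^8≡21, 41^16≡41, 41^32≡81, 41^64≡61, 41^128≡21, 41^256≡41, 41^512≡81.
520 = 8 + 512, so 41^520 ≡ 21·81 ≡ 1 (mod 100).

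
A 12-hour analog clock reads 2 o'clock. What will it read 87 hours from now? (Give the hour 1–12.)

87 mod 12 = 3 (since 7·12 = 84).
2 + 3 → 5 on a 12-hour dial.

5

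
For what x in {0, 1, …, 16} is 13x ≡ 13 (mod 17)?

1

13⁻¹ ≡ 4 (mod 17) because 13·4 = 52 = 3·17 + 1.
Multiplying both sides by 4: x ≡ 4·13 = 52 ≡ 1 (mod 17).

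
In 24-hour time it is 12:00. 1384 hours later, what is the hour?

4

1384 − 57·24 = 16, so 1384 ≡ 16 (mod 24).
(12 + 16) mod 24 = 4.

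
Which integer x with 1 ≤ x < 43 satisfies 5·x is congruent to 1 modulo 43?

5·26 = 130 = 3·43 + 1, so 5⁻¹ ≡ 26 (mod 43).

26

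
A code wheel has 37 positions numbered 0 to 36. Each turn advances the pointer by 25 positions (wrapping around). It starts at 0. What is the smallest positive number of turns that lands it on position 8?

24

25⁻¹ ≡ 3 (mod 37) because 25·3 = 75 = 2·37 + 1.
Multiplying both sides by 3: x ≡ 3·8 = 24 ≡ 24 (mod 37).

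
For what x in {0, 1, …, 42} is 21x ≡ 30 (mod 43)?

The inverse of 21 mod 43 is 41 (since 21·41 = 861 ≡ 1).
Multiplying both sides by 41: x ≡ 41·30 = 1230 ≡ 26 (mod 43).
Check: 21·26 = 546 = 12·43 + 30.

26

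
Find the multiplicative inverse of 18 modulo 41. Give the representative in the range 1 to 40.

18·16 = 288 = 7·41 + 1, so 18⁻¹ ≡ 16 (mod 41).

16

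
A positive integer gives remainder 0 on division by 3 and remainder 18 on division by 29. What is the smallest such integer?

x ≡ 0 (mod 3) gives x ∈ {0, 3, 6, 9, 12, 15, 18}.
The first of these with x mod 29 = 18 is 18.

18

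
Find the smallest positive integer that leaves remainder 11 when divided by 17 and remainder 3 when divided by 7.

x ≡ 3 (mod 7) gives x ∈ {3, 10, 17, 24, 31, 38, 45}.
The first of these with x mod 17 = 11 is 45.

45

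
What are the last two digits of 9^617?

By repeated squaring mod 100: 9^1≡9, 9^2≡81, 9^4≡61, 9^8≡21, 9^16≡41, 9^32≡81, 9^64≡61, 9^128≡21, 9^256≡41, 9^512≡81.
Since 617 = 1 + 8 + 32 + 64 + 512 in binary, 9^617 ≡ 9·21·81·61·81 ≡ 69 (mod 100).

69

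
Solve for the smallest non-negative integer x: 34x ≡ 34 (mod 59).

1

The inverse of 34 mod 59 is 33 (since 34·33 = 1122 ≡ 1).
Multiplying both sides by 33: x ≡ 33·34 = 1122 ≡ 1 (mod 59).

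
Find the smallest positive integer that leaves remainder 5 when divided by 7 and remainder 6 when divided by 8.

54

Since 8·1 ≡ 1 (mod 7), take x = 6 + 8·((5−6)·1 mod 7) = 6 + 8·6 = 54.
Check: 54 mod 7 = 5, 54 mod 8 = 6.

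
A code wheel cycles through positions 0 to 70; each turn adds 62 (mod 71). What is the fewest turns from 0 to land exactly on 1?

71 = 1·62 + 9
62 = 6·9 + 8
9 = 1·8 + 1
8 = 8·1 + 0
Back-substituting gives 62·63 ≡ 1 (mod 71).

63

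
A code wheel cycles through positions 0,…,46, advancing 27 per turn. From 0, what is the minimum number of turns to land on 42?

The inverse of 27 mod 47 is 7 (since 27·7 = 189 ≡ 1).
Multiplying both sides by 7: x ≡ 7·42 = 294 ≡ 12 (mod 47).

12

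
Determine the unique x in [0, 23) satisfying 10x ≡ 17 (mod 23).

4

10⁻¹ ≡ 7 (mod 23) because 10·7 = 70 = 3·23 + 1.
So x ≡ 7·17 = 119 ≡ 4 (mod 23).
Check: 10·4 = 40 = 1·23 + 17.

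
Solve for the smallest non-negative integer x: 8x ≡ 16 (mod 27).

2

8⁻¹ ≡ 17 (mod 27) because 8·17 = 136 = 5·27 + 1.
So x ≡ 17·16 = 272 ≡ 2 (mod 27).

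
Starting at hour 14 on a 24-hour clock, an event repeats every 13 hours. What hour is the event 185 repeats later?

19

185·13 = 2405.
2405 mod 24 = 5 (since 100·24 = 2400).
(14 + 5) mod 24 = 19.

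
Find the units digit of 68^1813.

Last digits of 8^n: 8, 4, 2, 6 (period 4).
1813 mod 4 = 1, so the last digit matches 8^1 = 8.

8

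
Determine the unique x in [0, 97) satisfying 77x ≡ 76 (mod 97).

The inverse of 77 mod 97 is 63 (since 77·63 = 4851 ≡ 1).
Multiplying both sides by 63: x ≡ 63·76 = 4788 ≡ 35 (mod 97).
Check: 77·35 = 2695 = 27·97 + 76.

35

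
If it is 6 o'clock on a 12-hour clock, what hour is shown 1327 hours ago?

11

1327 = 110·12 + 7, so 1327 mod 12 = 7.
6 − 7 → 11 on a 12-hour dial.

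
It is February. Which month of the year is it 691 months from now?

September

Dividing 691 by 12 gives quotient 57 and remainder 7.
February + 7 months → September.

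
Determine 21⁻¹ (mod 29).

29 = 1·21 + 8
21 = 2·8 + 5
8 = 1·5 + 3
5 = 1·3 + 2
3 = 1·2 + 1
2 = 2·1 + 0
Back-substituting gives 21·18 ≡ 1 (mod 29).

18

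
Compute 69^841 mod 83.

Square-and-reduce mod 83: 69^1≡69, 69^2≡30, 69^4≡70, 69^8≡3, 69^16≡9, 69^32≡81, 69^64≡4, 69^128≡16, 69^256≡7, 69^512≡49.
Since 841 = 1 + 8 + 64 + 256 + 512 in binary, 69^841 ≡ 69·3·4·7·49 ≡ 61 (mod 83).

61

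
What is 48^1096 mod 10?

The units digit of 48^n cycles with period 4: 8, 4, 2, 6, …
1096 mod 4 = 0, so the last digit matches 8^4 = 6.

6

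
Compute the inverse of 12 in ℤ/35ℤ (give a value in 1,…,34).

3

35 = 2·12 + 11
12 = 1·11 + 1
11 = 11·1 + 0
Back-substituting gives 12·3 ≡ 1 (mod 35).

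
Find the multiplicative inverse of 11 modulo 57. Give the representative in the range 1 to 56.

57 = 5·11 + 2
11 = 5·2 + 1
2 = 2·1 + 0
Back-substituting gives 11·26 ≡ 1 (mod 57).

26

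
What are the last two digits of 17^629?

97

Square-and-reduce mod 100: 17^1≡17, 17^2≡89, 17^4≡21, 17^8≡41, 17^16≡81, 17^32≡61, 17^64≡21, 17^128≡41, 17^256≡81, 17^512≡61.
Since 629 = 1 + 4 + 16 + 32 + 64 + 512 in binary, 17^629 ≡ 17·21·81·61·21·61 ≡ 97 (mod 100).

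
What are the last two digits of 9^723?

Square-and-reduce mod 100: 9^1≡9, 9^2≡81, 9^4≡61, 9^8≡21, 9^16≡41, 9^32≡81, 9^64≡61, 9^128≡21, 9^256≡41, 9^512≡81.
Since 723 = 1 + 2 + 16 + 64 + 128 + 512 in binary, 9^723 ≡ 9·81·41·61·21·81 ≡ 29 (mod 100).

29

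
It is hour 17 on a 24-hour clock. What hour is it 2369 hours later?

2369 = 98·24 + 17, so 2369 mod 24 = 17.
(17 + 17) mod 24 = 10.

10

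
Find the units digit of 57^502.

Last digits of 7^n: 7, 9, 3, 1 (period 4).
502 mod 4 = 2, so the last digit matches 7^2 = 9.

9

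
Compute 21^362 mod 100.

By repeated squaring mod 100: 21^1≡21, 21^2≡41, 21^4≡81, 21^8≡61, 21^16≡21, 21^32≡41, 21^64≡81, 21^128≡61, 21^256≡21.
Since 362 = 2 + 8 + 32 + 64 + 256 in binary, 21^362 ≡ 41·61·41·81·21 ≡ 41 (mod 100).

41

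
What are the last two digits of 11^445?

51

By repeated squaring mod 100: 11^1≡11, 11^2≡21, 11^4≡41, 11^8≡81, 11^16≡61, 11^32≡21, 11^64≡41, 11^128≡81, 11^256≡61.
Since 445 = 1 + 4 + 8 + 16 + 32 + 128 + 256 in binary, 11^445 ≡ 11·41·81·61·21·81·61 ≡ 51 (mod 100).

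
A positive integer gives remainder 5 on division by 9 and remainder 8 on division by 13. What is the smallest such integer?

x ≡ 5 (mod 9) gives x ∈ {5, 14, 23, 32, 41, 50, 59, 68, …}.
The first of these with x mod 13 = 8 is 86.

86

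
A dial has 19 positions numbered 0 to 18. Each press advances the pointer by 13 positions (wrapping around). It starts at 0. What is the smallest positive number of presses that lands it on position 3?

13⁻¹ ≡ 3 (mod 19) because 13·3 = 39 = 2·19 + 1.
Multiplying both sides by 3: x ≡ 3·3 = 9 ≡ 9 (mod 19).

9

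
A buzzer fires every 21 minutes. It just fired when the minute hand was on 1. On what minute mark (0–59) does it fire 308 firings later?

308·21 = 6468.
6468 − 107·60 = 48, so 6468 ≡ 48 (mod 60).
(1 + 48) mod 60 = 49.

49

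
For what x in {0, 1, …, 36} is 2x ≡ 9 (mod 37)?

23

The inverse of 2 mod 37 is 19 (since 2·19 = 38 ≡ 1).
So x ≡ 19·9 = 171 ≡ 23 (mod 37).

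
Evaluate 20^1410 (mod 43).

41

By repeated squaring mod 43: 20^1≡20, 20^2≡13, 20^4≡40, 20^8≡9, 20^16≡38, 20^32≡25, 20^64≡23, 20^128≡13, 20^256≡40, 20^512≡9, 20^1024≡38.
1410 = 2 + 128 + 256 + 1024, so 20^1410 ≡ 13·13·40·38 ≡ 41 (mod 43).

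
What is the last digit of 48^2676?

The units digit of 48^n cycles with period 4: 8, 4, 2, 6, …
2676 mod 4 = 0, so the last digit matches 8^4 = 6.

6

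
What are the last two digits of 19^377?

39

Successive squares of 19 mod 100: 19^1≡19, 19^2≡61, 19^4≡21, 19^8≡41, 19^16≡81, 19^32≡61, 19^64≡21, 19^128≡41, 19^256≡81.
Since 377 = 1 + 8 + 16 + 32 + 64 + 256 in binary, 19^377 ≡ 19·41·81·61·21·81 ≡ 39 (mod 100).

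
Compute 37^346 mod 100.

9

Successive squares of 37 mod 100: 37^1≡37, 37^2≡69, 37^4≡61, 37^8≡21, 37^16≡41, 37^32≡81, 37^64≡61, 37^128≡21, 37^256≡41.
346 = 2 + 8 + 16 + 64 + 256, so 37^346 ≡ 69·21·41·61·41 ≡ 9 (mod 100).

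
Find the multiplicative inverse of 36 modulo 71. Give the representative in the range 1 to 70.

71 = 1·36 + 35
36 = 1·35 + 1
35 = 35·1 + 0
Back-substituting gives 36·2 ≡ 1 (mod 71).

2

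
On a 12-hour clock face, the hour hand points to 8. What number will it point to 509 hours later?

509 − 42·12 = 5, so 509 ≡ 5 (mod 12).
8 + 5 → 1 on a 12-hour dial.

1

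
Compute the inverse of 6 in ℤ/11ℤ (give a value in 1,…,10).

11 = 1·6 + 5
6 = 1·5 + 1
5 = 5·1 + 0
Back-substituting gives 6·2 ≡ 1 (mod 11).

2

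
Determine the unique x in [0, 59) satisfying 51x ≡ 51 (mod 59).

1

The inverse of 51 mod 59 is 22 (since 51·22 = 1122 ≡ 1).
So x ≡ 22·51 = 1122 ≡ 1 (mod 59).
Check: 51·1 = 51 = 0·59 + 51.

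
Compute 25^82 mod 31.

Successive squares of 25 mod 31: 25^1≡25, 25^2≡5, 25^4≡25, 25^8≡5, 25^16≡25, 25^32≡5, 25^64≡25.
Since 82 = 2 + 16 + 64 in binary, 25^82 ≡ 5·25·25 ≡ 25 (mod 31).

25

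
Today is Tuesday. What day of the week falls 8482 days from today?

Sunday

Dividing 8482 by 7 gives quotient 1211 and remainder 5.
Tuesday + 5 days → Sunday.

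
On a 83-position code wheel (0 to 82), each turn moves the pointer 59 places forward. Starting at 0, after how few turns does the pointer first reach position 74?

73

59⁻¹ ≡ 38 (mod 83) because 59·38 = 2242 = 27·83 + 1.
Multiplying both sides by 38: x ≡ 38·74 = 2812 ≡ 73 (mod 83).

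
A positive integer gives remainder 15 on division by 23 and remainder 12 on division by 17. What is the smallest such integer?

x ≡ 12 (mod 17) gives x ∈ {12, 29, 46, 63, 80, 97, 114, 131, …}.
The first of these with x mod 23 = 15 is 199.

199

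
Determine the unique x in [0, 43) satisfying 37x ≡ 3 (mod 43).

The inverse of 37 mod 43 is 7 (since 37·7 = 259 ≡ 1).
Multiplying both sides by 7: x ≡ 7·3 = 21 ≡ 21 (mod 43).
Check: 37·21 = 777 = 18·43 + 3.

21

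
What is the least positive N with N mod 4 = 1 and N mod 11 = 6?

17

x ≡ 1 (mod 4) gives x ∈ {1, 5, 9, 13, 17}.
The first of these with x mod 11 = 6 is 17.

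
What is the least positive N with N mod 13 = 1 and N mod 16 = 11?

Since 16·9 ≡ 1 (mod 13), take x = 11 + 16·((1−11)·9 mod 13) = 11 + 16·1 = 27.
Check: 27 mod 13 = 1, 27 mod 16 = 11.

27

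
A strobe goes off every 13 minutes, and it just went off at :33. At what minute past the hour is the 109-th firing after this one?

109·13 = 1417.
1417 mod 60 = 37 (since 23·60 = 1380).
(33 + 37) mod 60 = 10.

10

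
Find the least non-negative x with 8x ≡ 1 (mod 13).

The inverse of 8 mod 13 is 5 (since 8·5 = 40 ≡ 1).
Multiplying both sides by 5: x ≡ 5·1 = 5 ≡ 5 (mod 13).

5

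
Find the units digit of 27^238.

Powers of 7 mod 10 repeat with period 4: 7, 9, 3, 1.
238 leaves remainder 2 on division by 4, so 27^238 ends in 9.

9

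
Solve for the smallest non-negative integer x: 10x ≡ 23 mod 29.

11

The inverse of 10 mod 29 is 3 (since 10·3 = 30 ≡ 1).
So x ≡ 3·23 = 69 ≡ 11 (mod 29).
Check: 10·11 = 110 = 3·29 + 23.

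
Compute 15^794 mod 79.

64

Square-and-reduce mod 79: 15^1≡15, 15^2≡67, 15^4≡65, 15^8≡38, 15^16≡22, 15^32≡10, 15^64≡21, 15^128≡46, 15^256≡62, 15^512≡52.
Since 794 = 2 + 8 + 16 + 256 + 512 in binary, 15^794 ≡ 67·38·22·62·52 ≡ 64 (mod 79).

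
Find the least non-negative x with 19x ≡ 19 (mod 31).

The inverse of 19 mod 31 is 18 (since 19·18 = 342 ≡ 1).
So x ≡ 18·19 = 342 ≡ 1 (mod 31).
Check: 19·1 = 19 = 0·31 + 19.

1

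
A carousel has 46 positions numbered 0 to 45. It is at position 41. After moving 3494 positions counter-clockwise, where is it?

Dividing 3494 by 46 gives quotient 75 and remainder 44.
(41 − 44) mod 46 = 43.

43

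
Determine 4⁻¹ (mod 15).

15 = 3·4 + 3
4 = 1·3 + 1
3 = 3·1 + 0
Back-substituting gives 4·4 ≡ 1 (mod 15).

4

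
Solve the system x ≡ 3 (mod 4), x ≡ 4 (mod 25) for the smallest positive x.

79

x ≡ 3 (mod 4) gives x ∈ {3, 7, 11, 15, 19, 23, 27, 31, …}.
The first of these with x mod 25 = 4 is 79.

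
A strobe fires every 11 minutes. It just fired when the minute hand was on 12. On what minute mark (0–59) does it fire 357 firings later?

39

357·11 = 3927.
3927 = 65·60 + 27, so 3927 mod 60 = 27.
(12 + 27) mod 60 = 39.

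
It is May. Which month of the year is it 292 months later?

292 mod 12 = 4 (since 24·12 = 288).
May + 4 months → September.

September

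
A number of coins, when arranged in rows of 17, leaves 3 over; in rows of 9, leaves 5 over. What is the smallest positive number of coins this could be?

x ≡ 5 (mod 9) gives x ∈ {5, 14, 23, 32, 41, 50, 59, 68, …}.
The first of these with x mod 17 = 3 is 122.

122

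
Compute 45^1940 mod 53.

10

Square-and-reduce mod 53: 45^1≡45, 45^2≡11, 45^4≡15, 45^8≡13, 45^16≡10, 45^32≡47, 45^64≡36, 45^128≡24, 45^256≡46, 45^512≡49, 45^1024≡16.
Since 1940 = 4 + 16 + 128 + 256 + 512 + 1024 in binary, 45^1940 ≡ 15·10·24·46·49·16 ≡ 10 (mod 53).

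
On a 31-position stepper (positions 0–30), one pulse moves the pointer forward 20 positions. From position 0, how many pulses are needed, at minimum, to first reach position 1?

31 = 1·20 + 11
20 = 1·11 + 9
11 = 1·9 + 2
9 = 4·2 + 1
2 = 2·1 + 0
Back-substituting gives 20·14 ≡ 1 (mod 31).

14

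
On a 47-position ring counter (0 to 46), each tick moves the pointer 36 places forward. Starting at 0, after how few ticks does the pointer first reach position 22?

45

36⁻¹ ≡ 17 (mod 47) because 36·17 = 612 = 13·47 + 1.
So x ≡ 17·22 = 374 ≡ 45 (mod 47).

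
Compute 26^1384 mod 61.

25

Square-and-reduce mod 61: 26^1≡26, 26^2≡5, 26^4≡25, 26^8≡15, 26^16≡42, 26^32≡56, 26^64≡25, 26^128≡15, 26^256≡42, 26^512≡56, 26^1024≡25.
Since 1384 = 8 + 32 + 64 + 256 + 1024 in binary, 26^1384 ≡ 15·56·25·42·25 ≡ 25 (mod 61).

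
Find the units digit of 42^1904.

6

Powers of 2 mod 10 repeat with period 4: 2, 4, 8, 6.
1904 leaves remainder 0 on division by 4, so 42^1904 ends in 6.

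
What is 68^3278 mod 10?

Last digits of 8^n: 8, 4, 2, 6 (period 4).
3278 leaves remainder 2 on division by 4, so 68^3278 ends in 4.

4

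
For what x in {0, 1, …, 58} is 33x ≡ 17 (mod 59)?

The inverse of 33 mod 59 is 34 (since 33·34 = 1122 ≡ 1).
Multiplying both sides by 34: x ≡ 34·17 = 578 ≡ 47 (mod 59).

47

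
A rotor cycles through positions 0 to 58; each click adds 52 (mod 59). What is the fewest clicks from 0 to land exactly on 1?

42

52·42 = 2184 = 37·59 + 1, so 52⁻¹ ≡ 42 (mod 59).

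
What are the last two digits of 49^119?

49

By repeated squaring mod 100: 49^1≡49, 49^2≡1, 49^4≡1, 49^8≡1, 49^16≡1, 49^32≡1, 49^64≡1.
119 = 1 + 2 + 4 + 16 + 32 + 64, so 49^119 ≡ 49·1·1·1·1·1 ≡ 49 (mod 100).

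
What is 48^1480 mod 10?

6

The units digit of 48^n cycles with period 4: 8, 4, 2, 6, …
1480 leaves remainder 0 on division by 4, so 48^1480 ends in 6.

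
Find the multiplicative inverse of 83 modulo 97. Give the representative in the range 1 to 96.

90

83·90 = 7470 = 77·97 + 1, so 83⁻¹ ≡ 90 (mod 97).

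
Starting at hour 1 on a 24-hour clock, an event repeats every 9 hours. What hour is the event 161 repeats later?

10

161·9 = 1449.
Dividing 1449 by 24 gives quotient 60 and remainder 9.
(1 + 9) mod 24 = 10.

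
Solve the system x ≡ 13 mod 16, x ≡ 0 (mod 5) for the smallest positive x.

x ≡ 0 (mod 5) gives x ∈ {0, 5, 10, 15, 20, 25, 30, 35, …}.
The first of these with x mod 16 = 13 is 45.

45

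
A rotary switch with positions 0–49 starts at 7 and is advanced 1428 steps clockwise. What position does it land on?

35

1428 − 28·50 = 28, so 1428 ≡ 28 (mod 50).
(7 + 28) mod 50 = 35.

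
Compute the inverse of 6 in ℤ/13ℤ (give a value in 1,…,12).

13 = 2·6 + 1
6 = 6·1 + 0
Back-substituting gives 6·11 ≡ 1 (mod 13).

11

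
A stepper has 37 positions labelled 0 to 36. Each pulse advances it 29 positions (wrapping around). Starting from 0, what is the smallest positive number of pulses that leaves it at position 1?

29·23 = 667 = 18·37 + 1, so 29⁻¹ ≡ 23 (mod 37).

23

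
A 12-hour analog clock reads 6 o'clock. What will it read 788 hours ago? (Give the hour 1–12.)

Dividing 788 by 12 gives quotient 65 and remainder 8.
6 − 8 → 10 on a 12-hour dial.

10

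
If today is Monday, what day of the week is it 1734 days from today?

1734 − 247·7 = 5, so 1734 ≡ 5 (mod 7).
Monday + 5 days → Saturday.

Saturday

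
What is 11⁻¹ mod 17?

17 = 1·11 + 6
11 = 1·6 + 5
6 = 1·5 + 1
5 = 5·1 + 0
Back-substituting gives 11·14 ≡ 1 (mod 17).

14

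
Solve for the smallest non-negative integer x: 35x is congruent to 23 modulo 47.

2

35⁻¹ ≡ 43 (mod 47) because 35·43 = 1505 = 32·47 + 1.
Multiplying both sides by 43: x ≡ 43·23 = 989 ≡ 2 (mod 47).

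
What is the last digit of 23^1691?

7

The units digit of 23^n cycles with period 4: 3, 9, 7, 1, …
1691 leaves remainder 3 on division by 4, so 23^1691 ends in 7.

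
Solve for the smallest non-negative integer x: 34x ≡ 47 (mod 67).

The inverse of 34 mod 67 is 2 (since 34·2 = 68 ≡ 1).
So x ≡ 2·47 = 94 ≡ 27 (mod 67).

27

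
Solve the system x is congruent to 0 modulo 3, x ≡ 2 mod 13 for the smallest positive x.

x ≡ 0 (mod 3) gives x ∈ {0, 3, 6, 9, 12, 15}.
The first of these with x mod 13 = 2 is 15.

15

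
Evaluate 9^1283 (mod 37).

34

Successive squares of 9 mod 37: 9^1≡9, 9^2≡7, 9^4≡12, 9^8≡33, 9^16≡16, 9^32≡34, 9^64≡9, 9^128≡7, 9^256≡12, 9^512≡33, 9^1024≡16.
Since 1283 = 1 + 2 + 256 + 1024 in binary, 9^1283 ≡ 9·7·12·16 ≡ 34 (mod 37).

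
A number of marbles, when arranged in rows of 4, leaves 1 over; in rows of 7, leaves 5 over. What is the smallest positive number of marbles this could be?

5

x ≡ 1 (mod 4) gives x ∈ {1, 5}.
The first of these with x mod 7 = 5 is 5.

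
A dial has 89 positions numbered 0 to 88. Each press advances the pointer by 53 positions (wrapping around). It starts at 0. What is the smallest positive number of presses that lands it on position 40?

The inverse of 53 mod 89 is 42 (since 53·42 = 2226 ≡ 1).
So x ≡ 42·40 = 1680 ≡ 78 (mod 89).

78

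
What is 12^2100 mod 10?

The units digit of 12^n cycles with period 4: 2, 4, 8, 6, …
2100 mod 4 = 0, so the last digit matches 2^4 = 6.

6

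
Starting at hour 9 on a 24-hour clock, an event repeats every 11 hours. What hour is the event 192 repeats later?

9

192·11 = 2112.
Dividing 2112 by 24 gives quotient 88 and remainder 0.
(9 + 0) mod 24 = 9.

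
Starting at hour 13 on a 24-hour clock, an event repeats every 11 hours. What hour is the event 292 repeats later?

9

292·11 = 3212.
Dividing 3212 by 24 gives quotient 133 and remainder 20.
(13 + 20) mod 24 = 9.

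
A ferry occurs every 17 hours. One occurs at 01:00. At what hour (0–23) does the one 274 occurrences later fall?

274·17 = 4658.
4658 mod 24 = 2 (since 194·24 = 4656).
(1 + 2) mod 24 = 3.

3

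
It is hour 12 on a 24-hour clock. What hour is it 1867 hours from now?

1867 = 77·24 + 19, so 1867 mod 24 = 19.
(12 + 19) mod 24 = 7.

7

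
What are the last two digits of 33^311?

By repeated squaring mod 100: 33^1≡33, 33^2≡89, 33^4≡21, 33^8≡41, 33^16≡81, 33^32≡61, 33^64≡21, 33^128≡41, 33^256≡81.
Since 311 = 1 + 2 + 4 + 16 + 32 + 256 in binary, 33^311 ≡ 33·89·21·81·61·81 ≡ 17 (mod 100).

17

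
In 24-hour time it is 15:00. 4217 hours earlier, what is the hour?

22

Dividing 4217 by 24 gives quotient 175 and remainder 17.
(15 − 17) mod 24 = 22.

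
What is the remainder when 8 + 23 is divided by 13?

23 mod 13 = 10 (since 1·13 = 13).
(8 + 10) mod 13 = 5.

5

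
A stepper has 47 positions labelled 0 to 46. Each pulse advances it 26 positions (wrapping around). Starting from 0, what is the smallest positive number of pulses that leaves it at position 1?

38

47 = 1·26 + 21
26 = 1·21 + 5
21 = 4·5 + 1
5 = 5·1 + 0
Back-substituting gives 26·38 ≡ 1 (mod 47).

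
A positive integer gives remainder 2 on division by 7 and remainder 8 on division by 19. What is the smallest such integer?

65

x ≡ 2 (mod 7) gives x ∈ {2, 9, 16, 23, 30, 37, 44, 51, …}.
The first of these with x mod 19 = 8 is 65.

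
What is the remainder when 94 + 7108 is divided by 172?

7108 − 41·172 = 56, so 7108 ≡ 56 (mod 172).
(94 + 56) mod 172 = 150.

150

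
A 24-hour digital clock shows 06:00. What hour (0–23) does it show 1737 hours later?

15

Dividing 1737 by 24 gives quotient 72 and remainder 9.
(6 + 9) mod 24 = 15.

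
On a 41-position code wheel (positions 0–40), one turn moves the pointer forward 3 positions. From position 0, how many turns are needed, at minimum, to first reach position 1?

3·14 = 42 = 1·41 + 1, so 3⁻¹ ≡ 14 (mod 41).

14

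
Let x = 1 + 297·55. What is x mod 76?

72

297·55 = 16335.
16335 = 214·76 + 71, so 16335 mod 76 = 71.
(1 + 71) mod 76 = 72.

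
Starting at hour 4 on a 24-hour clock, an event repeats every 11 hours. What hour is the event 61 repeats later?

3

61·11 = 671.
671 − 27·24 = 23, so 671 ≡ 23 (mod 24).
(4 + 23) mod 24 = 3.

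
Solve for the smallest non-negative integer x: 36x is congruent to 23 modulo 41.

20

36⁻¹ ≡ 8 (mod 41) because 36·8 = 288 = 7·41 + 1.
Multiplying both sides by 8: x ≡ 8·23 = 184 ≡ 20 (mod 41).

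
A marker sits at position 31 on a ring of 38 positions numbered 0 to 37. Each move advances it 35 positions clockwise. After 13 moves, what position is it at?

30

13·35 = 455.
Dividing 455 by 38 gives quotient 11 and remainder 37.
(31 + 37) mod 38 = 30.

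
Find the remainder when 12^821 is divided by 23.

Square-and-reduce mod 23: 12^1≡12, 12^2≡6, 12^4≡13, 12^8≡8, 12^16≡18, 12^32≡2, 12^64≡4, 12^128≡16, 12^256≡3, 12^512≡9.
Since 821 = 1 + 4 + 16 + 32 + 256 + 512 in binary, 12^821 ≡ 12·13·18·2·3·9 ≡ 16 (mod 23).

16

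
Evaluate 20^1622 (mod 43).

17

By repeated squaring mod 43: 20^1≡20, 20^2≡13, 20^4≡40, 20^8≡9, 20^16≡38, 20^32≡25, 20^64≡23, 20^128≡13, 20^256≡40, 20^512≡9, 20^1024≡38.
1622 = 2 + 4 + 16 + 64 + 512 + 1024, so 20^1622 ≡ 13·40·38·23·9·38 ≡ 17 (mod 43).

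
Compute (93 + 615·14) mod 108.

63

615·14 = 8610.
8610 mod 108 = 78 (since 79·108 = 8532).
(93 + 78) mod 108 = 63.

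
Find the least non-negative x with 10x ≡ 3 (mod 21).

15

The inverse of 10 mod 21 is 19 (since 10·19 = 190 ≡ 1).
Multiplying both sides by 19: x ≡ 19·3 = 57 ≡ 15 (mod 21).
Check: 10·15 = 150 = 7·21 + 3.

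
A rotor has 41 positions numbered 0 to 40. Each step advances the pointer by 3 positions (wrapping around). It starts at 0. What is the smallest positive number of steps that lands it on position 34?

25

The inverse of 3 mod 41 is 14 (since 3·14 = 42 ≡ 1).
So x ≡ 14·34 = 476 ≡ 25 (mod 41).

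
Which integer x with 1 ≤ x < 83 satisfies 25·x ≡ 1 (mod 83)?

10

83 = 3·25 + 8
25 = 3·8 + 1
8 = 8·1 + 0
Back-substituting gives 25·10 ≡ 1 (mod 83).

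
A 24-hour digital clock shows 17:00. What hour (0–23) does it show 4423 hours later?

0

4423 − 184·24 = 7, so 4423 ≡ 7 (mod 24).
(17 + 7) mod 24 = 0.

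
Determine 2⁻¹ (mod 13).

7

2·7 = 14 = 1·13 + 1, so 2⁻¹ ≡ 7 (mod 13).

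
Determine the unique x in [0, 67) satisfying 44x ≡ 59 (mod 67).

44⁻¹ ≡ 32 (mod 67) because 44·32 = 1408 = 21·67 + 1.
Multiplying both sides by 32: x ≡ 32·59 = 1888 ≡ 12 (mod 67).

12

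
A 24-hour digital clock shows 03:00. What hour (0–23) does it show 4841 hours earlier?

Dividing 4841 by 24 gives quotient 201 and remainder 17.
(3 − 17) mod 24 = 10.

10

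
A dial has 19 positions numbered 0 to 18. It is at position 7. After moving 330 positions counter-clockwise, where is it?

Dividing 330 by 19 gives quotient 17 and remainder 7.
(7 − 7) mod 19 = 0.

0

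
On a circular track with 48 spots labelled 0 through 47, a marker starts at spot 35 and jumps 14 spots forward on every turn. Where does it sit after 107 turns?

45

107·14 = 1498.
1498 mod 48 = 10 (since 31·48 = 1488).
(35 + 10) mod 48 = 45.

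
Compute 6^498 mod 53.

By repeated squaring mod 53: 6^1≡6, 6^2≡36, 6^4≡24, 6^8≡46, 6^16≡49, 6^32≡16, 6^64≡44, 6^128≡28, 6^256≡42.
Since 498 = 2 + 16 + 32 + 64 + 128 + 256 in binary, 6^498 ≡ 36·49·16·44·28·42 ≡ 24 (mod 53).

24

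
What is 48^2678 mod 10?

4

Last digits of 8^n: 8, 4, 2, 6 (period 4).
2678 leaves remainder 2 on division by 4, so 48^2678 ends in 4.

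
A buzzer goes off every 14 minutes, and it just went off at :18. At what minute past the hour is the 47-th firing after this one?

47·14 = 658.
658 mod 60 = 58 (since 10·60 = 600).
(18 + 58) mod 60 = 16.

16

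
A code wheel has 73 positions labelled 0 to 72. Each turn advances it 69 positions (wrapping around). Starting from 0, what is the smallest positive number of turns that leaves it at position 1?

69·18 = 1242 = 17·73 + 1, so 69⁻¹ ≡ 18 (mod 73).

18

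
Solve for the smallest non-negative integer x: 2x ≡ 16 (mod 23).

The inverse of 2 mod 23 is 12 (since 2·12 = 24 ≡ 1).
Multiplying both sides by 12: x ≡ 12·16 = 192 ≡ 8 (mod 23).

8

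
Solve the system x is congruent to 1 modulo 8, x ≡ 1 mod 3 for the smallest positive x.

x ≡ 1 (mod 3) gives x ∈ {1}.
The first of these with x mod 8 = 1 is 1.

1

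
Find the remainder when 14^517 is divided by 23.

22

By repeated squaring mod 23: 14^1≡14, 14^2≡12, 14^4≡6, 14^8≡13, 14^16≡8, 14^32≡18, 14^64≡2, 14^128≡4, 14^256≡16, 14^512≡3.
517 = 1 + 4 + 512, so 14^517 ≡ 14·6·3 ≡ 22 (mod 23).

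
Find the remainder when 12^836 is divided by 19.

Square-and-reduce mod 19: 12^1≡12, 12^2≡11, 12^4≡7, 12^8≡11, 12^16≡7, 12^32≡11, 12^64≡7, 12^128≡11, 12^256≡7, 12^512≡11.
Since 836 = 4 + 64 + 256 + 512 in binary, 12^836 ≡ 7·7·7·11 ≡ 11 (mod 19).

11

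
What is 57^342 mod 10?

Powers of 7 mod 10 repeat with period 4: 7, 9, 3, 1.
342 mod 4 = 2, so the last digit matches 7^2 = 9.

9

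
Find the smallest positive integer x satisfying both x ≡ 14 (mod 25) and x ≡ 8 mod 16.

x ≡ 8 (mod 16) gives x ∈ {8, 24, 40, 56, 72, 88, 104, 120, …}.
The first of these with x mod 25 = 14 is 264.

264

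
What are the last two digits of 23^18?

Square-and-reduce mod 100: 23^1≡23, 23^2≡29, 23^4≡41, 23^8≡81, 23^16≡61.
18 = 2 + 16, so 23^18 ≡ 29·61 ≡ 69 (mod 100).

69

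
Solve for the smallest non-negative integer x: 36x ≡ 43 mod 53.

38

The inverse of 36 mod 53 is 28 (since 36·28 = 1008 ≡ 1).
So x ≡ 28·43 = 1204 ≡ 38 (mod 53).
Check: 36·38 = 1368 = 25·53 + 43.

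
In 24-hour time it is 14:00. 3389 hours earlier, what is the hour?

9

3389 mod 24 = 5 (since 141·24 = 3384).
(14 − 5) mod 24 = 9.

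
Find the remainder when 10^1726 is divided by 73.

By repeated squaring mod 73: 10^1≡10, 10^2≡27, 10^4≡72, 10^8≡1, 10^16≡1, 10^32≡1, 10^64≡1, 10^128≡1, 10^256≡1, 10^512≡1, 10^1024≡1.
1726 = 2 + 4 + 8 + 16 + 32 + 128 + 512 + 1024, so 10^1726 ≡ 27·72·1·1·1·1·1·1 ≡ 46 (mod 73).

46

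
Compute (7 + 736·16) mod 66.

35

736·16 = 11776.
11776 = 178·66 + 28, so 11776 mod 66 = 28.
(7 + 28) mod 66 = 35.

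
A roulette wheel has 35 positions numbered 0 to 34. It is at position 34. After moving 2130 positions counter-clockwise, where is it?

4

Dividing 2130 by 35 gives quotient 60 and remainder 30.
(34 − 30) mod 35 = 4.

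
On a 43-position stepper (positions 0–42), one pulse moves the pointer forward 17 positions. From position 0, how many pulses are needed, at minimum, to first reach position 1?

38

43 = 2·17 + 9
17 = 1·9 + 8
9 = 1·8 + 1
8 = 8·1 + 0
Back-substituting gives 17·38 ≡ 1 (mod 43).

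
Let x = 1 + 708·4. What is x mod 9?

7

708·4 = 2832.
2832 = 314·9 + 6, so 2832 mod 9 = 6.
(1 + 6) mod 9 = 7.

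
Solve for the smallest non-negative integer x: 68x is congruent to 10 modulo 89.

8

The inverse of 68 mod 89 is 72 (since 68·72 = 4896 ≡ 1).
So x ≡ 72·10 = 720 ≡ 8 (mod 89).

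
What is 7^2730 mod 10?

Last digits of 7^n: 7, 9, 3, 1 (period 4).
2730 mod 4 = 2, so the last digit matches 7^2 = 9.

9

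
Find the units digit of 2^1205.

2

The units digit of 2^n cycles with period 4: 2, 4, 8, 6, …
1205 mod 4 = 1, so the last digit matches 2^1 = 2.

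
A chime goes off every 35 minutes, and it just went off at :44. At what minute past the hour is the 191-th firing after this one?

9

191·35 = 6685.
6685 − 111·60 = 25, so 6685 ≡ 25 (mod 60).
(44 + 25) mod 60 = 9.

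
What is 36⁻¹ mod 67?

67 = 1·36 + 31
36 = 1·31 + 5
31 = 6·5 + 1
5 = 5·1 + 0
Back-substituting gives 36·54 ≡ 1 (mod 67).

54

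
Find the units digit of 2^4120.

The units digit of 2^n cycles with period 4: 2, 4, 8, 6, …
4120 leaves remainder 0 on division by 4, so 2^4120 ends in 6.

6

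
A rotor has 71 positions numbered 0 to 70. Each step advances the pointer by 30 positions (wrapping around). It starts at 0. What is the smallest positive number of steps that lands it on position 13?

30⁻¹ ≡ 45 (mod 71) because 30·45 = 1350 = 19·71 + 1.
So x ≡ 45·13 = 585 ≡ 17 (mod 71).
Check: 30·17 = 510 = 7·71 + 13.

17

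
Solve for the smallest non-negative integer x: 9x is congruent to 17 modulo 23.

9⁻¹ ≡ 18 (mod 23) because 9·18 = 162 = 7·23 + 1.
Multiplying both sides by 18: x ≡ 18·17 = 306 ≡ 7 (mod 23).

7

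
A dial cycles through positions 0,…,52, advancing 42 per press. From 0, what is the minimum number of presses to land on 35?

45

The inverse of 42 mod 53 is 24 (since 42·24 = 1008 ≡ 1).
So x ≡ 24·35 = 840 ≡ 45 (mod 53).
Check: 42·45 = 1890 = 35·53 + 35.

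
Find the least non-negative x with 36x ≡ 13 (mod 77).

41

36⁻¹ ≡ 15 (mod 77) because 36·15 = 540 = 7·77 + 1.
Multiplying both sides by 15: x ≡ 15·13 = 195 ≡ 41 (mod 77).
Check: 36·41 = 1476 = 19·77 + 13.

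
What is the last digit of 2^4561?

2

Last digits of 2^n: 2, 4, 8, 6 (period 4).
4561 mod 4 = 1, so the last digit matches 2^1 = 2.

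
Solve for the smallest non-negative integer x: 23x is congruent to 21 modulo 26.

23⁻¹ ≡ 17 (mod 26) because 23·17 = 391 = 15·26 + 1.
So x ≡ 17·21 = 357 ≡ 19 (mod 26).
Check: 23·19 = 437 = 16·26 + 21.

19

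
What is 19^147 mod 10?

9

Powers of 9 mod 10 repeat with period 2: 9, 1.
147 leaves remainder 1 on division by 2, so 19^147 ends in 9.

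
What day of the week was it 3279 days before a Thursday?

Monday

Dividing 3279 by 7 gives quotient 468 and remainder 3.
Thursday − 3 days → Monday.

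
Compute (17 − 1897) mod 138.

1897 mod 138 = 103 (since 13·138 = 1794).
(17 − 103) mod 138 = 52.

52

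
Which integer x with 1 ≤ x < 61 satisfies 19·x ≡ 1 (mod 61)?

19·45 = 855 = 14·61 + 1, so 19⁻¹ ≡ 45 (mod 61).

45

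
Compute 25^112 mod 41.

10

Square-and-reduce mod 41: 25^1≡25, 25^2≡10, 25^4≡18, 25^8≡37, 25^16≡16, 25^32≡10, 25^64≡18.
112 = 16 + 32 + 64, so 25^112 ≡ 16·10·18 ≡ 10 (mod 41).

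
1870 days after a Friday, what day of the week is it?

1870 mod 7 = 1 (since 267·7 = 1869).
Friday + 1 day → Saturday.

Saturday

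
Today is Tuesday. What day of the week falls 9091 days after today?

Dividing 9091 by 7 gives quotient 1298 and remainder 5.
Tuesday + 5 days → Sunday.

Sunday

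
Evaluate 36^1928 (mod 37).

1

By repeated squaring mod 37: 36^1≡36, 36^2≡1, 36^4≡1, 36^8≡1, 36^16≡1, 36^32≡1, 36^64≡1, 36^128≡1, 36^256≡1, 36^512≡1, 36^1024≡1.
1928 = 8 + 128 + 256 + 512 + 1024, so 36^1928 ≡ 1·1·1·1·1 ≡ 1 (mod 37).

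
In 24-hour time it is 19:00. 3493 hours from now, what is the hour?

8

Dividing 3493 by 24 gives quotient 145 and remainder 13.
(19 + 13) mod 24 = 8.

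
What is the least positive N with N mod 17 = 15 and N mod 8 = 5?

x ≡ 5 (mod 8) gives x ∈ {5, 13, 21, 29, 37, 45, 53, 61, …}.
The first of these with x mod 17 = 15 is 117.

117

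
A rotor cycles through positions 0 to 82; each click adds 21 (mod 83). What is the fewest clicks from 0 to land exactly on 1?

83 = 3·21 + 20
21 = 1·20 + 1
20 = 20·1 + 0
Back-substituting gives 21·4 ≡ 1 (mod 83).

4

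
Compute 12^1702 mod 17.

2

Successive squares of 12 mod 17: 12^1≡12, 12^2≡8, 12^4≡13, 12^8≡16, 12^16≡1, 12^32≡1, 12^64≡1, 12^128≡1, 12^256≡1, 12^512≡1, 12^1024≡1.
Since 1702 = 2 + 4 + 32 + 128 + 512 + 1024 in binary, 12^1702 ≡ 8·13·1·1·1·1 ≡ 2 (mod 17).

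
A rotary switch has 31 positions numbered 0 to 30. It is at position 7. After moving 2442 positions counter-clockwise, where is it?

14

2442 = 78·31 + 24, so 2442 mod 31 = 24.
(7 − 24) mod 31 = 14.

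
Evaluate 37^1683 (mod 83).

41

Successive squares of 37 mod 83: 37^1≡37, 37^2≡41, 37^4≡21, 37^8≡26, 37^16≡12, 37^32≡61, 37^64≡69, 37^128≡30, 37^256≡70, 37^512≡3, 37^1024≡9.
1683 = 1 + 2 + 16 + 128 + 512 + 1024, so 37^1683 ≡ 37·41·12·30·3·9 ≡ 41 (mod 83).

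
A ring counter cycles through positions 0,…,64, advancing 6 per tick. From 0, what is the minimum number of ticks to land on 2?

The inverse of 6 mod 65 is 11 (since 6·11 = 66 ≡ 1).
Multiplying both sides by 11: x ≡ 11·2 = 22 ≡ 22 (mod 65).
Check: 6·22 = 132 = 2·65 + 2.

22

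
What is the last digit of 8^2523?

2

The units digit of 8^n cycles with period 4: 8, 4, 2, 6, …
2523 mod 4 = 3, so the last digit matches 8^3 = 2.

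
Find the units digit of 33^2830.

9

Last digits of 3^n: 3, 9, 7, 1 (period 4).
2830 leaves remainder 2 on division by 4, so 33^2830 ends in 9.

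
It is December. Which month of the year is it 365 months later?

365 mod 12 = 5 (since 30·12 = 360).
December + 5 months → May.

May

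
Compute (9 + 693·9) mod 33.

693·9 = 6237.
6237 − 189·33 = 0, so 6237 ≡ 0 (mod 33).
(9 + 0) mod 33 = 9.

9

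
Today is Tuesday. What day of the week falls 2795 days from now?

2795 − 399·7 = 2, so 2795 ≡ 2 (mod 7).
Tuesday + 2 days → Thursday.

Thursday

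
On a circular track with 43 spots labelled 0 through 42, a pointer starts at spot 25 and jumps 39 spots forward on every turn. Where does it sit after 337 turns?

337·39 = 13143.
Dividing 13143 by 43 gives quotient 305 and remainder 28.
(25 + 28) mod 43 = 10.

10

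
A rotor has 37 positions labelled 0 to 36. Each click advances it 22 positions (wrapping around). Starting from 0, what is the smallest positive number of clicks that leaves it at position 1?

32

37 = 1·22 + 15
22 = 1·15 + 7
15 = 2·7 + 1
7 = 7·1 + 0
Back-substituting gives 22·32 ≡ 1 (mod 37).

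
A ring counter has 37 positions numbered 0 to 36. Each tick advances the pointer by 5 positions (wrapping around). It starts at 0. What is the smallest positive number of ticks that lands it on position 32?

36

5⁻¹ ≡ 15 (mod 37) because 5·15 = 75 = 2·37 + 1.
So x ≡ 15·32 = 480 ≡ 36 (mod 37).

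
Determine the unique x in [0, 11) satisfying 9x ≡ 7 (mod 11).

2

The inverse of 9 mod 11 is 5 (since 9·5 = 45 ≡ 1).
Multiplying both sides by 5: x ≡ 5·7 = 35 ≡ 2 (mod 11).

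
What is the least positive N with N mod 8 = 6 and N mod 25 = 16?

166

x ≡ 6 (mod 8) gives x ∈ {6, 14, 22, 30, 38, 46, 54, 62, …}.
The first of these with x mod 25 = 16 is 166.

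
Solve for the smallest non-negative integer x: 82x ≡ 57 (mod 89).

The inverse of 82 mod 89 is 38 (since 82·38 = 3116 ≡ 1).
Multiplying both sides by 38: x ≡ 38·57 = 2166 ≡ 30 (mod 89).
Check: 82·30 = 2460 = 27·89 + 57.

30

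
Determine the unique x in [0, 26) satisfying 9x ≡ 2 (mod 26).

9⁻¹ ≡ 3 (mod 26) because 9·3 = 27 = 1·26 + 1.
Multiplying both sides by 3: x ≡ 3·2 = 6 ≡ 6 (mod 26).

6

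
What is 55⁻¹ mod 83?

83 = 1·55 + 28
55 = 1·28 + 27
28 = 1·27 + 1
27 = 27·1 + 0
Back-substituting gives 55·80 ≡ 1 (mod 83).

80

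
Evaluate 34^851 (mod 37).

Square-and-reduce mod 37: 34^1≡34, 34^2≡9, 34^4≡7, 34^8≡12, 34^16≡33, 34^32≡16, 34^64≡34, 34^128≡9, 34^256≡7, 34^512≡12.
Since 851 = 1 + 2 + 16 + 64 + 256 + 512 in binary, 34^851 ≡ 34·9·33·34·7·12 ≡ 16 (mod 37).

16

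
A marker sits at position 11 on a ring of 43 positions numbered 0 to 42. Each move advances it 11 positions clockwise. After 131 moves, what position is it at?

131·11 = 1441.
Dividing 1441 by 43 gives quotient 33 and remainder 22.
(11 + 22) mod 43 = 33.

33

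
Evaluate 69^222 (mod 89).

44

Successive squares of 69 mod 89: 69^1≡69, 69^2≡44, 69^4≡67, 69^8≡39, 69^16≡8, 69^32≡64, 69^64≡2, 69^128≡4.
Since 222 = 2 + 4 + 8 + 16 + 64 + 128 in binary, 69^222 ≡ 44·67·39·8·2·4 ≡ 44 (mod 89).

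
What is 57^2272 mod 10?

Last digits of 7^n: 7, 9, 3, 1 (period 4).
2272 leaves remainder 0 on division by 4, so 57^2272 ends in 1.

1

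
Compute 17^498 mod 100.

9

Square-and-reduce mod 100: 17^1≡17, 17^2≡89, 17^4≡21, 17^8≡41, 17^16≡81, 17^32≡61, 17^64≡21, 17^128≡41, 17^256≡81.
Since 498 = 2 + 16 + 32 + 64 + 128 + 256 in binary, 17^498 ≡ 89·81·61·21·41·81 ≡ 9 (mod 100).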